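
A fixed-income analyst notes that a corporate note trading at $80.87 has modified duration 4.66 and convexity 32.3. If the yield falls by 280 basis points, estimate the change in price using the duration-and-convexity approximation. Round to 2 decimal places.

Duration effect: -D_mod·Δy = -4.66 × (-0.028) = +0.130480
Convexity effect: ½·C·(Δy)² = 0.5 × 32.3 × (-0.028)² = +0.0126616
ΔP/P ≈ +0.130480 + 0.0126616 = +0.1431416
ΔP ≈ 80.87 × (+0.1431416) = +11.575861192.

+$11.58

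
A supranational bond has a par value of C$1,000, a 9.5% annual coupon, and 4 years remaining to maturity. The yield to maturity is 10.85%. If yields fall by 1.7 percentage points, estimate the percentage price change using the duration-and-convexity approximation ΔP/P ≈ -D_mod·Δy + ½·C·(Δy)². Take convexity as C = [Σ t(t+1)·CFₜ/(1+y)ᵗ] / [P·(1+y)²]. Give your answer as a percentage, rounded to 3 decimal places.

With y = 0.1085:
  t   CF        PV=CF/(1+0.1085)^t    t·PV        t(t+1)·PV
  1        95.00        85.7014        85.7014         171.4028
  2        95.00        77.3129       154.6259         463.8777
  3        95.00        69.7456       209.2367         836.9466
  4     1,095.00       725.2226     2,900.8904      14,504.4520
  Σ                    957.9825     3,350.4543      15,976.6791
P = 957.9825; D_Mac = 3.49741 yrs; D_mod = 3.15508 yrs; C = 13.57243.
Duration effect: -3.15508 × (-0.017) = +0.053636
Convexity effect: 0.5 × 13.57243 × (-0.017)² = +0.0019612
ΔP/P ≈ +0.053636 + 0.0019612 = +0.055598 = +5.5598%.

+5.560%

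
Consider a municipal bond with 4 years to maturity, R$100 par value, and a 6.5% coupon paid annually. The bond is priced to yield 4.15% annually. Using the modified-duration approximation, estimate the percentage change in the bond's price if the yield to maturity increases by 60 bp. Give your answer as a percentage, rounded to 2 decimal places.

-2.11%

Periodic yield y = 0.0415. Modified duration first:
  t   CF        PV=CF/(1+0.0415)^t    t·PV
  1         6.50         6.2410         6.2410
  2         6.50         5.9923        11.9846
  3         6.50         5.7535        17.2606
  4       106.50        90.5133       362.0533
  Σ                    108.5002       397.5396
P = 108.5002; D_Mac = 3.66395 yrs; D_mod = 3.66395/(1+0.0415) = 3.51796 yrs.
ΔP/P ≈ -D_mod · Δy = -3.51796 × (+0.006) = -0.021108 = -2.1108%.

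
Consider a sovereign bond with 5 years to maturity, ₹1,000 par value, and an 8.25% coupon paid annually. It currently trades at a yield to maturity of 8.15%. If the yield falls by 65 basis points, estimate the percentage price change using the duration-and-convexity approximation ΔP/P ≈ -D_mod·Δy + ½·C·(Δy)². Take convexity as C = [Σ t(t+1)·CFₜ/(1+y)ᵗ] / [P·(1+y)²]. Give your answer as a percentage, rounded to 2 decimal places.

+2.63%

With y = 0.0815:
  t   CF        PV=CF/(1+0.0815)^t    t·PV        t(t+1)·PV
  1        82.50        76.2829        76.2829         152.5659
  2        82.50        70.5344       141.0688         423.2063
  3        82.50        65.2190       195.6571         782.6284
  4        82.50        60.3042       241.2170       1,206.0848
  5     1,082.50       731.6364     3,658.1818      21,949.0911
  Σ                  1,003.9770     4,312.4076      24,513.5765
P = 1,003.9770; D_Mac = 4.29533 yrs; D_mod = 3.97164 yrs; C = 20.87516.
Duration effect: -3.97164 × (-0.0065) = +0.025816
Convexity effect: 0.5 × 20.87516 × (-0.0065)² = +0.0004410
ΔP/P ≈ +0.025816 + 0.0004410 = +0.026257 = +2.6257%.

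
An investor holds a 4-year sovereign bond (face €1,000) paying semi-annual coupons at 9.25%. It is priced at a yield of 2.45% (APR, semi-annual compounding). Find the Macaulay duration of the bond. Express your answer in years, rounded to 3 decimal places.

3.503 years

Periodic yield y = 0.01225. Discount each cash flow and weight by its period:
  t   CF        PV=CF/(1+0.01225)^t    t·PV
  1        46.25        45.6903        45.6903
  2        46.25        45.1374        90.2747
  3        46.25        44.5911       133.7734
  4        46.25        44.0515       176.2060
  5        46.25        43.5184       217.5919
  6        46.25        42.9917       257.9504
  7        46.25        42.4715       297.3003
  8     1,046.25       949.1464     7,593.1709
  Σ                  1,257.5982     8,811.9579
Price P = Σ PV = 1,257.5982.
Macaulay duration = Σ(t·PV) / P = 8,811.9579 / 1,257.5982 = 7.00697 half-year periods.
In years: 7.00697 / 2 = 3.50349 years.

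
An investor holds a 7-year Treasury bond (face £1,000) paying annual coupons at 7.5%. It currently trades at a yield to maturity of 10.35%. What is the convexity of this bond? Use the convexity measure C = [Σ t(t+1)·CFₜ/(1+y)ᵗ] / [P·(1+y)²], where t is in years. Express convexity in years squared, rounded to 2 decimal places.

With y = 0.1035:
  t   CF        PV=CF/(1+0.1035)^t    t·PV        t(t+1)·PV
  1        75.00        67.9656        67.9656         135.9311
  2        75.00        61.5909       123.1818         369.5454
  3        75.00        55.8141       167.4424         669.7697
  4        75.00        50.5792       202.3168       1,011.5839
  5        75.00        45.8352       229.1762       1,375.0574
  6        75.00        41.5362       249.2175       1,744.5223
  7     1,075.00       539.5132     3,776.5926      30,212.7411
  Σ                    862.8345     4,815.8929      35,519.1510
P = 862.8345.
Convexity = Σ t(t+1)·PV / [P·(1+y)²] = 35,519.1510 / (862.8345 × 1.217712) = 33.80574.

33.81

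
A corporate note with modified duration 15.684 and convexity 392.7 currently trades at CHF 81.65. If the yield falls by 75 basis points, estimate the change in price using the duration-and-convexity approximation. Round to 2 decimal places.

+CHF 10.51

Duration effect: -D_mod·Δy = -15.684 × (-0.0075) = +0.117630
Convexity effect: ½·C·(Δy)² = 0.5 × 392.7 × (-0.0075)² = +0.0110446875
ΔP/P ≈ +0.117630 + 0.0110446875 = +0.1286746875
ΔP ≈ 81.65 × (+0.1286746875) = +10.506288234375.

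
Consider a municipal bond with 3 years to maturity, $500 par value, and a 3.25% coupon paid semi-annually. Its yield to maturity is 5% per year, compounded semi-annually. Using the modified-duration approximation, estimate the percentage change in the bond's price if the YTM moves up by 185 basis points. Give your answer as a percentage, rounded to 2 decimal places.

Periodic yield y = 0.025. Modified duration first:
  t   CF        PV=CF/(1+0.025)^t    t·PV
  1        8.125         7.9268         7.9268
  2        8.125         7.7335        15.4670
  3        8.125         7.5449        22.6346
  4        8.125         7.3608        29.4434
  5        8.125         7.1813        35.9066
  6      508.125       438.1546     2,628.9276
  Σ                    475.9020     2,740.3060
P = 475.9020; D_Mac = 5.75813 half-year periods = 2.87907 yrs; D_mod = 2.87907/(1+0.025) = 2.80884 yrs.
ΔP/P ≈ -D_mod · Δy = -2.80884 × (+0.0185) = -0.051964 = -5.1964%.

-5.20%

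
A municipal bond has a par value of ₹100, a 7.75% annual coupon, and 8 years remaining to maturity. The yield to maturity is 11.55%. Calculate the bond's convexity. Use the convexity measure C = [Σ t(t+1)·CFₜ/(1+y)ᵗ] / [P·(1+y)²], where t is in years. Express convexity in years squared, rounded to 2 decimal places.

With y = 0.1155:
  t   CF        PV=CF/(1+0.1155)^t    t·PV        t(t+1)·PV
  1         7.75         6.9476         6.9476          13.8951
  2         7.75         6.2282        12.4564          37.3692
  3         7.75         5.5833        16.7500          66.9999
  4         7.75         5.0052        20.0209         100.1045
  5         7.75         4.4870        22.4349         134.6093
  6         7.75         4.0224        24.1343         168.9404
  7         7.75         3.6059        25.2414         201.9309
  8       107.75        44.9429       359.5429       3,235.8857
  Σ                     80.8224       487.5283       3,959.7350
P = 80.8224.
Convexity = Σ t(t+1)·PV / [P·(1+y)²] = 3,959.7350 / (80.8224 × 1.244340) = 39.37268.

39.37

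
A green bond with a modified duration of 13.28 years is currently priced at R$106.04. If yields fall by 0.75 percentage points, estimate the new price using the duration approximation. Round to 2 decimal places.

Duration approximation: ΔP/P ≈ -D_mod · Δy = -13.28 × (-0.0075) = +0.099600.
New price ≈ 106.04 × (1 + 0.099600) = 116.601584.

R$116.60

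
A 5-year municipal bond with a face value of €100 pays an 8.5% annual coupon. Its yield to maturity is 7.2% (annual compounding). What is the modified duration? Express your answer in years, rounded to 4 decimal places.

Periodic yield y = 0.072. First find Macaulay duration:
  t   CF        PV=CF/(1+0.072)^t    t·PV
  1         8.50         7.9291         7.9291
  2         8.50         7.3966        14.7931
  3         8.50         6.8998        20.6993
  4         8.50         6.4364        25.7454
  5       108.50        76.6401       383.2003
  Σ                    105.3018       452.3672
P = 105.3018; Macaulay duration = 452.3672 / 105.3018 = 4.29591 years.
Modified duration = D_Mac / (1 + y) = 4.29591 / 1.072 = 4.00738 years.

4.0074 years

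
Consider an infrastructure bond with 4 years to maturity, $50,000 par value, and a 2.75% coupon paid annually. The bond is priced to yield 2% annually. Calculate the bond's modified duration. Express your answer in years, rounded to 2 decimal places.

3.77 years

Periodic yield y = 0.02. First find Macaulay duration:
  t   CF        PV=CF/(1+0.02)^t    t·PV
  1     1,375.00     1,348.0392     1,348.0392
  2     1,375.00     1,321.6071     2,643.2141
  3     1,375.00     1,295.6932     3,887.0796
  4    51,375.00    47,462.5588   189,850.2350
  Σ                 51,427.8983   197,728.5680
P = 51,427.8983; Macaulay duration = 197,728.5680 / 51,427.8983 = 3.84477 years.
Modified duration = D_Mac / (1 + y) = 3.84477 / 1.02 = 3.76938 years.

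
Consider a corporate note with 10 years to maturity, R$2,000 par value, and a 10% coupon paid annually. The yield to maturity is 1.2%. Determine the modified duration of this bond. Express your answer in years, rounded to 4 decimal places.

7.5479 years

Periodic yield y = 0.012. First find Macaulay duration:
  t   CF        PV=CF/(1+0.012)^t    t·PV
  1       200.00       197.6285       197.6285
  2       200.00       195.2850       390.5701
  3       200.00       192.9694       578.9082
  4       200.00       190.6812       762.7249
  5       200.00       188.4202       942.1009
  6       200.00       186.1860     1,117.1157
  7       200.00       183.9782     1,287.8475
  8       200.00       181.7967     1,454.3733
  9       200.00       179.6410     1,616.7687
  10    2,200.00     1,952.6192    19,526.1920
  Σ                  3,649.2053    27,874.2299
P = 3,649.2053; Macaulay duration = 27,874.2299 / 3,649.2053 = 7.63844 years.
Modified duration = D_Mac / (1 + y) = 7.63844 / 1.012 = 7.54786 years.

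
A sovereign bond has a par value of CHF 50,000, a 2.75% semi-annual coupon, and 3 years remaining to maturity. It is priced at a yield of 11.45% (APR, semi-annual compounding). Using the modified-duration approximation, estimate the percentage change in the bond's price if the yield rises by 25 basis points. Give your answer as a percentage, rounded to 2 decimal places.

Periodic yield y = 0.05725. Modified duration first:
  t   CF        PV=CF/(1+0.05725)^t    t·PV
  1       687.50       650.2719       650.2719
  2       687.50       615.0598     1,230.1195
  3       687.50       581.7543     1,745.2630
  4       687.50       550.2524     2,201.0095
  5       687.50       520.4563     2,602.2813
  6    50,687.50    36,293.9894   217,763.9367
  Σ                 39,211.7841   226,192.8819
P = 39,211.7841; D_Mac = 5.76849 half-year periods = 2.88425 yrs; D_mod = 2.88425/(1+0.05725) = 2.72806 yrs.
ΔP/P ≈ -D_mod · Δy = -2.72806 × (+0.0025) = -0.006820 = -0.6820%.

-0.68%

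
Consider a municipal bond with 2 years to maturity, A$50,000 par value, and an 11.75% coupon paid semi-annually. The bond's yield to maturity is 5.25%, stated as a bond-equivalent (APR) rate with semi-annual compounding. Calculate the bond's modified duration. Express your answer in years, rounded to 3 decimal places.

1.802 years

Periodic yield y = 0.02625. First find Macaulay duration:
  t   CF        PV=CF/(1+0.02625)^t    t·PV
  1     2,937.50     2,862.3630     2,862.3630
  2     2,937.50     2,789.1478     5,578.2957
  3     2,937.50     2,717.8054     8,153.4163
  4    52,937.50    47,725.5286   190,902.1144
  Σ                 56,094.8449   207,496.1894
P = 56,094.8449; Macaulay duration = 207,496.1894 / 56,094.8449 = 3.69902 half-year periods = 1.84951 years.
Modified duration = D_Mac / (1 + y) = 1.84951 / 1.02625 = 1.80220 years.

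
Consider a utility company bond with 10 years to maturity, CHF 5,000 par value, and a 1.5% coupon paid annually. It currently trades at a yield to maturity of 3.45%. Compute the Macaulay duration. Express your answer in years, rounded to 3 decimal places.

Periodic yield y = 0.0345. Discount each cash flow and weight by its year:
  t   CF        PV=CF/(1+0.0345)^t    t·PV
  1        75.00        72.4988        72.4988
  2        75.00        70.0810       140.1620
  3        75.00        67.7438       203.2315
  4        75.00        65.4846       261.9385
  5        75.00        63.3007       316.5037
  6        75.00        61.1897       367.1382
  7        75.00        59.1491       414.0434
  8        75.00        57.1765       457.4117
  9        75.00        55.2697       497.4270
  10    5,075.00     3,615.1897    36,151.8975
  Σ                  4,187.0836    38,882.2521
Price P = Σ PV = 4,187.0836.
Macaulay duration = Σ(t·PV) / P = 38,882.2521 / 4,187.0836 = 9.28624 years.

9.286 years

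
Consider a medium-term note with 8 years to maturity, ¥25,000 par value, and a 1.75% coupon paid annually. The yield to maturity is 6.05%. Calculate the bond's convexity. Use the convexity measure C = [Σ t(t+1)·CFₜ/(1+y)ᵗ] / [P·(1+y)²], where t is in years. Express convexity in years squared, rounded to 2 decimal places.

58.10

With y = 0.0605:
  t   CF        PV=CF/(1+0.0605)^t    t·PV        t(t+1)·PV
  1       437.50       412.5413       412.5413         825.0825
  2       437.50       389.0064       778.0127       2,334.0382
  3       437.50       366.8141     1,100.4423       4,401.7694
  4       437.50       345.8879     1,383.5516       6,917.7579
  5       437.50       326.1555     1,630.7774       9,784.6647
  6       437.50       307.5488     1,845.2927      12,917.0491
  7       437.50       290.0036     2,030.0250      16,240.2000
  8    25,437.50    15,899.7042   127,197.6333   1,144,778.6998
  Σ                 18,337.6616   136,378.2764   1,198,199.2617
P = 18,337.6616.
Convexity = Σ t(t+1)·PV / [P·(1+y)²] = 1,198,199.2617 / (18,337.6616 × 1.124660) = 58.09834.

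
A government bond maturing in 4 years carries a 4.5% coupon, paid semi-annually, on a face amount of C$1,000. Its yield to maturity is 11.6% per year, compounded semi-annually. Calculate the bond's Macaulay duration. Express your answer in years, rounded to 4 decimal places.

3.6564 years

Periodic yield y = 0.058. Discount each cash flow and weight by its period:
  t   CF        PV=CF/(1+0.058)^t    t·PV
  1        22.50        21.2665        21.2665
  2        22.50        20.1007        40.2014
  3        22.50        18.9988        56.9963
  4        22.50        17.9573        71.8290
  5        22.50        16.9728        84.8641
  6        22.50        16.0424        96.2542
  7        22.50        15.1629       106.1404
  8     1,022.50       651.2953     5,210.3628
  Σ                    777.7967     5,687.9148
Price P = Σ PV = 777.7967.
Macaulay duration = Σ(t·PV) / P = 5,687.9148 / 777.7967 = 7.31286 half-year periods.
In years: 7.31286 / 2 = 3.65643 years.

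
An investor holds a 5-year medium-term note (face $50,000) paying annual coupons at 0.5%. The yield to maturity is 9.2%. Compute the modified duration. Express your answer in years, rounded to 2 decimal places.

4.52 years

Periodic yield y = 0.092. First find Macaulay duration:
  t   CF        PV=CF/(1+0.092)^t    t·PV
  1       250.00       228.9377       228.9377
  2       250.00       209.6499       419.2999
  3       250.00       191.9871       575.9614
  4       250.00       175.8124       703.2495
  5    50,250.00    32,361.0701   161,805.3505
  Σ                 33,167.4573   163,732.7990
P = 33,167.4573; Macaulay duration = 163,732.7990 / 33,167.4573 = 4.93655 years.
Modified duration = D_Mac / (1 + y) = 4.93655 / 1.092 = 4.52065 years.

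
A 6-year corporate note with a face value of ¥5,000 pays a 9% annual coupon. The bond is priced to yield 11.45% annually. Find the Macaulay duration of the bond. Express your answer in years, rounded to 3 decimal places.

Periodic yield y = 0.1145. Discount each cash flow and weight by its year:
  t   CF        PV=CF/(1+0.1145)^t    t·PV
  1       450.00       403.7685       403.7685
  2       450.00       362.2867       724.5734
  3       450.00       325.0666       975.1997
  4       450.00       291.6703     1,166.6812
  5       450.00       261.7051     1,308.5254
  6     5,450.00     2,843.9114    17,063.4685
  Σ                  4,488.4086    21,642.2167
Price P = Σ PV = 4,488.4086.
Macaulay duration = Σ(t·PV) / P = 21,642.2167 / 4,488.4086 = 4.82180 years.

4.822 years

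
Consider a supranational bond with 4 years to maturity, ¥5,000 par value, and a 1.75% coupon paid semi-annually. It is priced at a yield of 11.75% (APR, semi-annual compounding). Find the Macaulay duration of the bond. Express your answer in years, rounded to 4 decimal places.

3.8492 years

Periodic yield y = 0.05875. Discount each cash flow and weight by its period:
  t   CF        PV=CF/(1+0.05875)^t    t·PV
  1        43.75        41.3223        41.3223
  2        43.75        39.0293        78.0587
  3        43.75        36.8636       110.5908
  4        43.75        34.8180       139.2722
  5        43.75        32.8860       164.4300
  6        43.75        31.0611       186.3669
  7        43.75        29.3376       205.3630
  8     5,043.75     3,194.5241    25,556.1926
  Σ                  3,439.8421    26,481.5964
Price P = Σ PV = 3,439.8421.
Macaulay duration = Σ(t·PV) / P = 26,481.5964 / 3,439.8421 = 7.69849 half-year periods.
In years: 7.69849 / 2 = 3.84925 years.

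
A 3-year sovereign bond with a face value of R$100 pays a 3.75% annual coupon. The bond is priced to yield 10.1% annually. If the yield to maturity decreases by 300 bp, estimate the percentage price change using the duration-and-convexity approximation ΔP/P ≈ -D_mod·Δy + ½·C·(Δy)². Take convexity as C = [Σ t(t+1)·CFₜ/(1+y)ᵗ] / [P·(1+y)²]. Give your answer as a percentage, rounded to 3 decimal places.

With y = 0.101:
  t   CF        PV=CF/(1+0.101)^t    t·PV        t(t+1)·PV
  1         3.75         3.4060         3.4060           6.8120
  2         3.75         3.0935         6.1871          18.5613
  3       103.75        77.7367       233.2101         932.8405
  Σ                     84.2362       242.8032         958.2138
P = 84.2362; D_Mac = 2.88241 yrs; D_mod = 2.61799 yrs; C = 9.38402.
Duration effect: -2.61799 × (-0.03) = +0.078540
Convexity effect: 0.5 × 9.38402 × (-0.03)² = +0.0042228
ΔP/P ≈ +0.078540 + 0.0042228 = +0.082763 = +8.2763%.

+8.276%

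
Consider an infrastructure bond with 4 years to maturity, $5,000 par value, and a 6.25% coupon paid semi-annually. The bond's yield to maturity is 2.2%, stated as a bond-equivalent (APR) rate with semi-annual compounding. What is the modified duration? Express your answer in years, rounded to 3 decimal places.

Periodic yield y = 0.011. First find Macaulay duration:
  t   CF        PV=CF/(1+0.011)^t    t·PV
  1       156.25       154.5500       154.5500
  2       156.25       152.8684       305.7368
  3       156.25       151.2051       453.6154
  4       156.25       149.5600       598.2399
  5       156.25       147.9327       739.6636
  6       156.25       146.3232       877.9390
  7       156.25       144.7311     1,013.1179
  8     5,156.25     4,724.1613    37,793.2907
  Σ                  5,771.3318    41,936.1533
P = 5,771.3318; Macaulay duration = 41,936.1533 / 5,771.3318 = 7.26629 half-year periods = 3.63314 years.
Modified duration = D_Mac / (1 + y) = 3.63314 / 1.011 = 3.59361 years.

3.594 years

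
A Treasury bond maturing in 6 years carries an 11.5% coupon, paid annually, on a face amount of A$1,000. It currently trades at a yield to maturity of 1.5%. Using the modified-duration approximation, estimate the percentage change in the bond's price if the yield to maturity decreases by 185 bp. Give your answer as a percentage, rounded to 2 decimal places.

Periodic yield y = 0.015. Modified duration first:
  t   CF        PV=CF/(1+0.015)^t    t·PV
  1       115.00       113.3005       113.3005
  2       115.00       111.6261       223.2522
  3       115.00       109.9765       329.9294
  4       115.00       108.3512       433.4047
  5       115.00       106.7499       533.7497
  6     1,115.00     1,019.7145     6,118.2873
  Σ                  1,569.7187     7,751.9238
P = 1,569.7187; D_Mac = 4.93842 yrs; D_mod = 4.93842/(1+0.015) = 4.86543 yrs.
ΔP/P ≈ -D_mod · Δy = -4.86543 × (-0.0185) = +0.090011 = +9.0011%.

+9.00%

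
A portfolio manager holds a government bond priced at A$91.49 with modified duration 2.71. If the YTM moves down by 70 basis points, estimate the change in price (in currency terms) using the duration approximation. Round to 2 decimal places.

Duration approximation: ΔP/P ≈ -D_mod · Δy = -2.71 × (-0.007) = +0.018970.
ΔP ≈ 91.49 × (+0.018970) = +1.7355653.

+A$1.74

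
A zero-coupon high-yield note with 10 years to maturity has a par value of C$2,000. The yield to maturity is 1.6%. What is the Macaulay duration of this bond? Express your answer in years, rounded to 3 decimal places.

A zero-coupon bond has a single cash flow at maturity, so its Macaulay duration equals its maturity: 10 years.

10.000 years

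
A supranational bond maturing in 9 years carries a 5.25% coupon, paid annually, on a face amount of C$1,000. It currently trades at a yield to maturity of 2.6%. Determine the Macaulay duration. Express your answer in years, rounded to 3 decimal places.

Periodic yield y = 0.026. Discount each cash flow and weight by its year:
  t   CF        PV=CF/(1+0.026)^t    t·PV
  1        52.50        51.1696        51.1696
  2        52.50        49.8729        99.7458
  3        52.50        48.6091       145.8272
  4        52.50        47.3773       189.5090
  5        52.50        46.1767       230.8833
  6        52.50        45.0065       270.0389
  7        52.50        43.8660       307.0618
  8        52.50        42.7544       342.0349
  9     1,052.50       835.4027     7,518.6240
  Σ                  1,210.2349     9,154.8945
Price P = Σ PV = 1,210.2349.
Macaulay duration = Σ(t·PV) / P = 9,154.8945 / 1,210.2349 = 7.56456 years.

7.565 years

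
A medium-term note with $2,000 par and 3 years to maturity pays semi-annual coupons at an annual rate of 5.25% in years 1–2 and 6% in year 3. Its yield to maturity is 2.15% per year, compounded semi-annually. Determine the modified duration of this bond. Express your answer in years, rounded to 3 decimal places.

2.793 years

Periodic yield y = 0.01075. First find Macaulay duration:
  t   CF        PV=CF/(1+0.01075)^t    t·PV
  1        52.50        51.9416        51.9416
  2        52.50        51.3892       102.7784
  3        52.50        50.8426       152.5279
  4        52.50        50.3019       201.2076
  5        60.00        56.8765       284.3823
  6     2,060.00     1,931.9893    11,591.9359
  Σ                  2,193.3411    12,384.7736
P = 2,193.3411; Macaulay duration = 12,384.7736 / 2,193.3411 = 5.64653 half-year periods = 2.82327 years.
Modified duration = D_Mac / (1 + y) = 2.82327 / 1.01075 = 2.79324 years.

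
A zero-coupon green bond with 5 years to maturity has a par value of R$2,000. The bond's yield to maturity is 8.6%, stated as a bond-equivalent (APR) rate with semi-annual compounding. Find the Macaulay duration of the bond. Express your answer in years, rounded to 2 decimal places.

A zero-coupon bond has a single cash flow at maturity, so its Macaulay duration equals its maturity: 5 years.
(Equivalently: 10 semi-annual periods ÷ 2 = 5 years.)

5.00 years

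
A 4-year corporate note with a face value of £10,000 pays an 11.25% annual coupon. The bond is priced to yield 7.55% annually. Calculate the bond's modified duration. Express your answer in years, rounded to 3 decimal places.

3.224 years

Periodic yield y = 0.0755. First find Macaulay duration:
  t   CF        PV=CF/(1+0.0755)^t    t·PV
  1     1,125.00     1,046.0251     1,046.0251
  2     1,125.00       972.5942     1,945.1885
  3     1,125.00       904.3182     2,712.9546
  4    11,125.00     8,314.9255    33,259.7019
  Σ                 11,237.8630    38,963.8701
P = 11,237.8630; Macaulay duration = 38,963.8701 / 11,237.8630 = 3.46720 years.
Modified duration = D_Mac / (1 + y) = 3.46720 / 1.0755 = 3.22380 years.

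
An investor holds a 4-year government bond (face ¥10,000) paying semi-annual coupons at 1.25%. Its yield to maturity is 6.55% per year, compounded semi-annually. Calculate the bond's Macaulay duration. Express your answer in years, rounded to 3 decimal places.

3.903 years

Periodic yield y = 0.03275. Discount each cash flow and weight by its period:
  t   CF        PV=CF/(1+0.03275)^t    t·PV
  1        62.50        60.5180        60.5180
  2        62.50        58.5989       117.1978
  3        62.50        56.7407       170.2220
  4        62.50        54.9413       219.7653
  5        62.50        53.1991       265.9953
  6        62.50        51.5120       309.0723
  7        62.50        49.8785       349.1497
  8    10,062.50     7,775.7854    62,206.2829
  Σ                  8,161.1739    63,698.2034
Price P = Σ PV = 8,161.1739.
Macaulay duration = Σ(t·PV) / P = 63,698.2034 / 8,161.1739 = 7.80503 half-year periods.
In years: 7.80503 / 2 = 3.90251 years.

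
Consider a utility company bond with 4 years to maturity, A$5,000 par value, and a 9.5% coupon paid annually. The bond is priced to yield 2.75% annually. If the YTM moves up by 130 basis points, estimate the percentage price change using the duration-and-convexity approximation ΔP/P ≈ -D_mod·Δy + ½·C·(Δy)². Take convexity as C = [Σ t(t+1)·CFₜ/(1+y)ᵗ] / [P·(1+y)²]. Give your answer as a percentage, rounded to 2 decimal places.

-4.37%

With y = 0.0275:
  t   CF        PV=CF/(1+0.0275)^t    t·PV        t(t+1)·PV
  1       475.00       462.2871       462.2871         924.5742
  2       475.00       449.9145       899.8289       2,699.4867
  3       475.00       437.8730     1,313.6189       5,254.4754
  4     5,475.00     4,911.9824    19,647.9296      98,239.6478
  Σ                  6,262.0569    22,323.6644     107,118.1842
P = 6,262.0569; D_Mac = 3.56491 yrs; D_mod = 3.46950 yrs; C = 16.20252.
Duration effect: -3.46950 × (+0.013) = -0.045103
Convexity effect: 0.5 × 16.20252 × (0.013)² = +0.0013691
ΔP/P ≈ -0.045103 + 0.0013691 = -0.043734 = -4.3734%.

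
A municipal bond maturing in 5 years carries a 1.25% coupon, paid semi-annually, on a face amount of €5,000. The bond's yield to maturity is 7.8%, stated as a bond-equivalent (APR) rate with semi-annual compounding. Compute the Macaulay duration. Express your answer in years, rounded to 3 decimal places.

4.833 years

Periodic yield y = 0.039. Discount each cash flow and weight by its period:
  t   CF        PV=CF/(1+0.039)^t    t·PV
  1        31.25        30.0770        30.0770
  2        31.25        28.9480        57.8960
  3        31.25        27.8614        83.5843
  4        31.25        26.8156       107.2625
  5        31.25        25.8091       129.0453
  6        31.25        24.8403       149.0418
  7        31.25        23.9079       167.3552
  8        31.25        23.0105       184.0838
  9        31.25        22.1468       199.3208
  10    5,031.25     3,431.7878    34,317.8777
  Σ                  3,665.2043    35,425.5444
Price P = Σ PV = 3,665.2043.
Macaulay duration = Σ(t·PV) / P = 35,425.5444 / 3,665.2043 = 9.66537 half-year periods.
In years: 9.66537 / 2 = 4.83268 years.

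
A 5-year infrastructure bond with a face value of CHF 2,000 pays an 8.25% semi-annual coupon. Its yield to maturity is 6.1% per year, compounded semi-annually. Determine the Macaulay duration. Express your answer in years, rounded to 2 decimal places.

4.24 years

Periodic yield y = 0.0305. Discount each cash flow and weight by its period:
  t   CF        PV=CF/(1+0.0305)^t    t·PV
  1        82.50        80.0582        80.0582
  2        82.50        77.6887       155.3774
  3        82.50        75.3893       226.1680
  4        82.50        73.1580       292.6321
  5        82.50        70.9927       354.9637
  6        82.50        68.8916       413.3493
  7        82.50        66.8525       467.9678
  8        82.50        64.8739       518.9912
  9        82.50        62.9538       566.5842
  10    2,082.50     1,542.0734    15,420.7341
  Σ                  2,182.9323    18,496.8262
Price P = Σ PV = 2,182.9323.
Macaulay duration = Σ(t·PV) / P = 18,496.8262 / 2,182.9323 = 8.47339 half-year periods.
In years: 8.47339 / 2 = 4.23669 years.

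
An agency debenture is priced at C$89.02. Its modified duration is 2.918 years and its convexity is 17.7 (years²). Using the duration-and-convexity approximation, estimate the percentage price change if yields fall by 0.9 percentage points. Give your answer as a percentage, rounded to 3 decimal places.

+2.698%

Duration effect: -D_mod·Δy = -2.918 × (-0.009) = +0.026262
Convexity effect: ½·C·(Δy)² = 0.5 × 17.7 × (-0.009)² = +0.00071685
ΔP/P ≈ +0.026262 + 0.00071685 = +0.02697885
= +2.697885%.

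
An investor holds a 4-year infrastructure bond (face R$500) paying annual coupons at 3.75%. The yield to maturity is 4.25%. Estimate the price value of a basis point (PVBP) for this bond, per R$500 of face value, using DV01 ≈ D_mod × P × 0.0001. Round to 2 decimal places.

Periodic yield y = 0.0425.
  t   CF        PV=CF/(1+0.0425)^t    t·PV
  1        18.75        17.9856        17.9856
  2        18.75        17.2524        34.5048
  3        18.75        16.5491        49.6472
  4       518.75       439.1914     1,756.7657
  Σ                    490.9785     1,858.9032
P = 490.9785; D_Mac = 3.78612 yrs; D_mod = 3.63177 yrs.
DV01 ≈ 3.63177 × 490.9785 × 0.0001 = 0.178312.

R$0.18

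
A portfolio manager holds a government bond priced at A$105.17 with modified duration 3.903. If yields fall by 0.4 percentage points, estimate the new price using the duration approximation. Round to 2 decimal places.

A$106.81

Duration approximation: ΔP/P ≈ -D_mod · Δy = -3.903 × (-0.004) = +0.015612.
New price ≈ 105.17 × (1 + 0.015612) = 106.81191404.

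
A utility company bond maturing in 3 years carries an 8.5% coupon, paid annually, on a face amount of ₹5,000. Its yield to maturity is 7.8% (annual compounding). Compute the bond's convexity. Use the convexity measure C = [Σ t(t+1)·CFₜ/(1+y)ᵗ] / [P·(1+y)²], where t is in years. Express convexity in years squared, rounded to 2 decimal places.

9.29

With y = 0.078:
  t   CF        PV=CF/(1+0.078)^t    t·PV        t(t+1)·PV
  1       425.00       394.2486       394.2486         788.4972
  2       425.00       365.7223       731.4445       2,194.3336
  3     5,425.00     4,330.5540    12,991.6620      51,966.6482
  Σ                  5,090.5249    14,117.3552      54,949.4790
P = 5,090.5249.
Convexity = Σ t(t+1)·PV / [P·(1+y)²] = 54,949.4790 / (5,090.5249 × 1.162084) = 9.28888.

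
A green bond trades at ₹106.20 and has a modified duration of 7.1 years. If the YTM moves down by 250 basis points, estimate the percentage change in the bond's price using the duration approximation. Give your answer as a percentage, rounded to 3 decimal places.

+17.750%

Duration approximation: ΔP/P ≈ -D_mod · Δy = -7.1 × (-0.025) = +0.177500.
As a percentage: +17.7500%.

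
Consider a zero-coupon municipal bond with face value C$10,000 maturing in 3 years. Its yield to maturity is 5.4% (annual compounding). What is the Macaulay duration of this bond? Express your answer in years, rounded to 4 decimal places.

A zero-coupon bond has a single cash flow at maturity, so its Macaulay duration equals its maturity: 3 years.

3.0000 years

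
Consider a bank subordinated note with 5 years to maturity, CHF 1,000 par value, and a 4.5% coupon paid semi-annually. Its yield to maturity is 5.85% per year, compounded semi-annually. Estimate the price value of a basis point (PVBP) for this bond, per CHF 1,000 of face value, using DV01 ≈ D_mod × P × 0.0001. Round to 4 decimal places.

Periodic yield y = 0.02925.
  t   CF        PV=CF/(1+0.02925)^t    t·PV
  1        22.50        21.8606        21.8606
  2        22.50        21.2393        42.4787
  3        22.50        20.6357        61.9072
  4        22.50        20.0493        80.1972
  5        22.50        19.4795        97.3976
  6        22.50        18.9259       113.5556
  7        22.50        18.3881       128.7166
  8        22.50        17.8655       142.9241
  9        22.50        17.3578       156.2202
  10    1,022.50       766.3983     7,663.9835
  Σ                    942.2001     8,509.2411
P = 942.2001; D_Mac = 9.03125 half-year periods = 4.51562 yrs; D_mod = 4.38729 yrs.
DV01 ≈ 4.38729 × 942.2001 × 0.0001 = 0.413371.

CHF 0.4134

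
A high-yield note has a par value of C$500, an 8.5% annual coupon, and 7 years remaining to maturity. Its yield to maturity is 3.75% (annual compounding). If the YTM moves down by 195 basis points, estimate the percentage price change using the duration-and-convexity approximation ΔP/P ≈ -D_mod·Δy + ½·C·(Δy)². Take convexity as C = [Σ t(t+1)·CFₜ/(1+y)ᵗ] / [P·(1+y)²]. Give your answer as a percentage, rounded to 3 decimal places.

With y = 0.0375:
  t   CF        PV=CF/(1+0.0375)^t    t·PV        t(t+1)·PV
  1        42.50        40.9639        40.9639          81.9277
  2        42.50        39.4832        78.9665         236.8994
  3        42.50        38.0561       114.1684         456.6736
  4        42.50        36.6806       146.7224         733.6121
  5        42.50        35.3548       176.7740       1,060.6440
  6        42.50        34.0769       204.4615       1,431.2305
  7       542.50       419.2596     2,934.8171      23,478.5370
  Σ                    643.8751     3,696.8738      27,479.5244
P = 643.8751; D_Mac = 5.74160 yrs; D_mod = 5.53407 yrs; C = 39.64892.
Duration effect: -5.53407 × (-0.0195) = +0.107914
Convexity effect: 0.5 × 39.64892 × (-0.0195)² = +0.0075383
ΔP/P ≈ +0.107914 + 0.0075383 = +0.115453 = +11.5453%.

+11.545%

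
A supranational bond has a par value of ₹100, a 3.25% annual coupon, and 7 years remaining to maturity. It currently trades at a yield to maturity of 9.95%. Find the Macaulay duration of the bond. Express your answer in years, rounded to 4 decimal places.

Periodic yield y = 0.0995. Discount each cash flow and weight by its year:
  t   CF        PV=CF/(1+0.0995)^t    t·PV
  1         3.25         2.9559         2.9559
  2         3.25         2.6884         5.3768
  3         3.25         2.4451         7.3353
  4         3.25         2.2238         8.8953
  5         3.25         2.0226        10.1129
  6         3.25         1.8396        11.0373
  7       103.25        53.1525       372.0673
  Σ                     67.3278       417.7808
Price P = Σ PV = 67.3278.
Macaulay duration = Σ(t·PV) / P = 417.7808 / 67.3278 = 6.20517 years.

6.2052 years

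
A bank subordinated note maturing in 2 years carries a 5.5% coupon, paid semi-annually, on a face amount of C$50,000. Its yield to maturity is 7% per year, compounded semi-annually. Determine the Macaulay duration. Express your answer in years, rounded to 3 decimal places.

1.920 years

Periodic yield y = 0.035. Discount each cash flow and weight by its period:
  t   CF        PV=CF/(1+0.035)^t    t·PV
  1     1,375.00     1,328.5024     1,328.5024
  2     1,375.00     1,283.5772     2,567.1544
  3     1,375.00     1,240.1712     3,720.5137
  4    51,375.00    44,770.3444   179,081.3778
  Σ                 48,622.5953   186,697.5483
Price P = Σ PV = 48,622.5953.
Macaulay duration = Σ(t·PV) / P = 186,697.5483 / 48,622.5953 = 3.83973 half-year periods.
In years: 3.83973 / 2 = 1.91986 years.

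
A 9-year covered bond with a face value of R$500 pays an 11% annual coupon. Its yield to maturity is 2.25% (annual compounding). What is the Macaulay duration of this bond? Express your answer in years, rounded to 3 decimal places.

6.842 years

Periodic yield y = 0.0225. Discount each cash flow and weight by its year:
  t   CF        PV=CF/(1+0.0225)^t    t·PV
  1        55.00        53.7897        53.7897
  2        55.00        52.6061       105.2122
  3        55.00        51.4485       154.3455
  4        55.00        50.3164       201.2655
  5        55.00        49.2092       246.0459
  6        55.00        48.1263       288.7580
  7        55.00        47.0673       329.4712
  8        55.00        46.0316       368.2529
  9       555.00       454.2795     4,088.5154
  Σ                    852.8746     5,835.6564
Price P = Σ PV = 852.8746.
Macaulay duration = Σ(t·PV) / P = 5,835.6564 / 852.8746 = 6.84234 years.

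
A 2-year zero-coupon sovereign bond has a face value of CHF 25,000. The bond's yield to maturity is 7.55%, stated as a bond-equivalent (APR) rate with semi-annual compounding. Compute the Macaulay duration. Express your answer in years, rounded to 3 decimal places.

2.000 years

A zero-coupon bond has a single cash flow at maturity, so its Macaulay duration equals its maturity: 2 years.
(Equivalently: 4 semi-annual periods ÷ 2 = 2 years.)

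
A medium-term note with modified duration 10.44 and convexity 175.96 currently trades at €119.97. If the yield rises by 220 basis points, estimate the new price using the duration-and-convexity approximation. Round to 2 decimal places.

€97.52

Duration effect: -D_mod·Δy = -10.44 × (+0.022) = -0.229680
Convexity effect: ½·C·(Δy)² = 0.5 × 175.96 × (0.022)² = +0.04258232
ΔP/P ≈ -0.229680 + 0.04258232 = -0.18709768
New price ≈ 119.97 × (1 - 0.18709768) = 97.5238913304.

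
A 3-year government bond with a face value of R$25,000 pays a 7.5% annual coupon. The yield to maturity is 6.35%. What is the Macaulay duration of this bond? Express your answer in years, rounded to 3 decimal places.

Periodic yield y = 0.0635. Discount each cash flow and weight by its year:
  t   CF        PV=CF/(1+0.0635)^t    t·PV
  1     1,875.00     1,763.0465     1,763.0465
  2     1,875.00     1,657.7777     3,315.5553
  3    26,875.00    22,342.7173    67,028.1519
  Σ                 25,763.5415    72,106.7537
Price P = Σ PV = 25,763.5415.
Macaulay duration = Σ(t·PV) / P = 72,106.7537 / 25,763.5415 = 2.79879 years.

2.799 years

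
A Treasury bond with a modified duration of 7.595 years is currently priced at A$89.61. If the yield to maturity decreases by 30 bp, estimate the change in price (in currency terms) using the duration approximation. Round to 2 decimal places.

Duration approximation: ΔP/P ≈ -D_mod · Δy = -7.595 × (-0.003) = +0.022785.
ΔP ≈ 89.61 × (+0.022785) = +2.04176385.

+A$2.04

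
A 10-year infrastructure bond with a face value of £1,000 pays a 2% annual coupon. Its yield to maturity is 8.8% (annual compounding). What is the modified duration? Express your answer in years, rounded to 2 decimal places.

Periodic yield y = 0.088. First find Macaulay duration:
  t   CF        PV=CF/(1+0.088)^t    t·PV
  1        20.00        18.3824        18.3824
  2        20.00        16.8955        33.7911
  3        20.00        15.5290        46.5870
  4        20.00        14.2730        57.0919
  5        20.00        13.1185        65.5927
  6        20.00        12.0575        72.3449
  7        20.00        11.0822        77.5757
  8        20.00        10.1859        81.4871
  9        20.00         9.3620        84.2583
  10    1,020.00       438.8451     4,388.4506
  Σ                    559.7311     4,925.5616
P = 559.7311; Macaulay duration = 4,925.5616 / 559.7311 = 8.79987 years.
Modified duration = D_Mac / (1 + y) = 8.79987 / 1.088 = 8.08812 years.

8.09 years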